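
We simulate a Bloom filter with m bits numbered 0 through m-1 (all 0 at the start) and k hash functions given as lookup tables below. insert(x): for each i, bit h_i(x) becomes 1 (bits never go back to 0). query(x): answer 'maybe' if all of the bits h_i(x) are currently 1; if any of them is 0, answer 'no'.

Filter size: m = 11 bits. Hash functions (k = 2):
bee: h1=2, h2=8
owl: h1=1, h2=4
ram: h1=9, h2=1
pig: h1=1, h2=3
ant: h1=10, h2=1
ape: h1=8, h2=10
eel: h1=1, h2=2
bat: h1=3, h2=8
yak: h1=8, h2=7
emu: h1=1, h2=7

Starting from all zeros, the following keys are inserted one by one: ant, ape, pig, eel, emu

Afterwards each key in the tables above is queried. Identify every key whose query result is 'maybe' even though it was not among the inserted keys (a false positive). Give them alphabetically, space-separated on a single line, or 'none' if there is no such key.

Answer: bat bee yak

Derivation:
Start: bits=00000000000
After insert 'ant': sets bits 1 10 -> bits=01000000001
After insert 'ape': sets bits 8 10 -> bits=01000000101
After insert 'pig': sets bits 1 3 -> bits=01010000101
After insert 'eel': sets bits 1 2 -> bits=01110000101
After insert 'emu': sets bits 1 7 -> bits=01110001101
Not inserted: bat bee owl ram yak — query each against bits=01110001101:
query bat: checks bit3=1, bit8=1 (all 1) -> maybe => FALSE POSITIVE
query bee: checks bit2=1, bit8=1 (all 1) -> maybe => FALSE POSITIVE
query owl: checks bit1=1, bit4=0 (has a 0) -> no => not a false positive
query ram: checks bit1=1, bit9=0 (has a 0) -> no => not a false positive
query yak: checks bit7=1, bit8=1 (all 1) -> maybe => FALSE POSITIVE
False positives (alphabetical): bat bee yak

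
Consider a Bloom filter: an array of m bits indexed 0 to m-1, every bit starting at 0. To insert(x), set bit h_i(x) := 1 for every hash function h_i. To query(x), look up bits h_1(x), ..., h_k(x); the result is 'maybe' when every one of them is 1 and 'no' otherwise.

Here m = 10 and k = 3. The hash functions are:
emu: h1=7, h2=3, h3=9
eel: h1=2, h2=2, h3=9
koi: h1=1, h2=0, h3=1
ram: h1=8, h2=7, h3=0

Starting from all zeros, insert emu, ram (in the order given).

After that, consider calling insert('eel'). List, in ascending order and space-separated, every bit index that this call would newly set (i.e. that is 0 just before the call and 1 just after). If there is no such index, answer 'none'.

Start: bits=0000000000
After insert 'emu': sets bits 3 7 9 -> bits=0001000101
After insert 'ram': sets bits 0 7 8 -> bits=1001000111
insert 'eel' would touch bits 2 9; currently bit2=0, bit9=1
Bits that are 0 among those (would change 0->1): 2

Answer: 2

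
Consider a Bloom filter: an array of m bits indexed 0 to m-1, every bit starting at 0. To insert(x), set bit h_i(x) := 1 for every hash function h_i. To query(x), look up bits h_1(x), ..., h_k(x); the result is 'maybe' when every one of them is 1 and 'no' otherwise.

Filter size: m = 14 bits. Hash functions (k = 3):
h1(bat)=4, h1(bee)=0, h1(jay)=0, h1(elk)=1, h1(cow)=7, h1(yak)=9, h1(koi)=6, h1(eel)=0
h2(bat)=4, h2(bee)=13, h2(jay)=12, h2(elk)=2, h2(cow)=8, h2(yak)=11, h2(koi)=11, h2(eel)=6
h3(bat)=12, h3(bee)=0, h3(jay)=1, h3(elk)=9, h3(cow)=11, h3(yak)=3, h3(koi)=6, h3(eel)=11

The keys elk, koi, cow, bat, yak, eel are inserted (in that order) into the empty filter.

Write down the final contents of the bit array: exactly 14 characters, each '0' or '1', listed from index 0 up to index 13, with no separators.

Answer: 11111011110110

Derivation:
Start: bits=00000000000000
After insert 'elk': sets bits 1 2 9 -> bits=01100000010000
After insert 'koi': sets bits 6 11 -> bits=01100010010100
After insert 'cow': sets bits 7 8 11 -> bits=01100011110100
After insert 'bat': sets bits 4 12 -> bits=01101011110110
After insert 'yak': sets bits 3 9 11 -> bits=01111011110110
After insert 'eel': sets bits 0 6 11 -> bits=11111011110110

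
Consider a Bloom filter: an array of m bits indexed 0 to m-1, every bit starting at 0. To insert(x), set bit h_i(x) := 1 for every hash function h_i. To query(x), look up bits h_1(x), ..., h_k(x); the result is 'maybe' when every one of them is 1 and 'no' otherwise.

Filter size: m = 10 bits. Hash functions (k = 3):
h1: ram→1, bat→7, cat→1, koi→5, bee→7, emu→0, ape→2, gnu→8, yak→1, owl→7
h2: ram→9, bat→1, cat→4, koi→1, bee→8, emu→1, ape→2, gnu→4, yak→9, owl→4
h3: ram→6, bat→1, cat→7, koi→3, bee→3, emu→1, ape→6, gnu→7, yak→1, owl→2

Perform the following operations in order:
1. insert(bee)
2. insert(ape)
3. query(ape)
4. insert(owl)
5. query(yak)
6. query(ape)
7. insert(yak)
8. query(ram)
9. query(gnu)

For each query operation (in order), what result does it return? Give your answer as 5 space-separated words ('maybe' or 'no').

Start: bits=0000000000
Op 1: insert bee -> sets bits 3 7 8 -> bits=0001000110
Op 2: insert ape -> sets bits 2 6 -> bits=0011001110
Op 3: query ape -> checks bit2=1, bit6=1 (all 1) -> maybe
Op 4: insert owl -> sets bits 2 4 7 -> bits=0011101110
Op 5: query yak -> checks bit1=0, bit9=0 (has a 0) -> no
Op 6: query ape -> checks bit2=1, bit6=1 (all 1) -> maybe
Op 7: insert yak -> sets bits 1 9 -> bits=0111101111
Op 8: query ram -> checks bit1=1, bit6=1, bit9=1 (all 1) -> maybe
Op 9: query gnu -> checks bit4=1, bit7=1, bit8=1 (all 1) -> maybe
Query results in order: maybe no maybe maybe maybe

Answer: maybe no maybe maybe maybe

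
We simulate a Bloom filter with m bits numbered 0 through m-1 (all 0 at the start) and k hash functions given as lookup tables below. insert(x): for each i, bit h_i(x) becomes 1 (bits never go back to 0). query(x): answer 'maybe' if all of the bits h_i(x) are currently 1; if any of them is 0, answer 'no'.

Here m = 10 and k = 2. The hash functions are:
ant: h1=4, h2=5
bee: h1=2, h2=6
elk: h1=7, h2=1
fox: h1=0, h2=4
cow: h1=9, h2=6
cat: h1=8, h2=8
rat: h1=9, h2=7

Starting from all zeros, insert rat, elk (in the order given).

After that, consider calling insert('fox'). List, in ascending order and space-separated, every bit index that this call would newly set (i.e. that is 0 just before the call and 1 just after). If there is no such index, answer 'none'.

Answer: 0 4

Derivation:
Start: bits=0000000000
After insert 'rat': sets bits 7 9 -> bits=0000000101
After insert 'elk': sets bits 1 7 -> bits=0100000101
insert 'fox' would touch bits 0 4; currently bit0=0, bit4=0
Bits that are 0 among those (would change 0->1): 0 4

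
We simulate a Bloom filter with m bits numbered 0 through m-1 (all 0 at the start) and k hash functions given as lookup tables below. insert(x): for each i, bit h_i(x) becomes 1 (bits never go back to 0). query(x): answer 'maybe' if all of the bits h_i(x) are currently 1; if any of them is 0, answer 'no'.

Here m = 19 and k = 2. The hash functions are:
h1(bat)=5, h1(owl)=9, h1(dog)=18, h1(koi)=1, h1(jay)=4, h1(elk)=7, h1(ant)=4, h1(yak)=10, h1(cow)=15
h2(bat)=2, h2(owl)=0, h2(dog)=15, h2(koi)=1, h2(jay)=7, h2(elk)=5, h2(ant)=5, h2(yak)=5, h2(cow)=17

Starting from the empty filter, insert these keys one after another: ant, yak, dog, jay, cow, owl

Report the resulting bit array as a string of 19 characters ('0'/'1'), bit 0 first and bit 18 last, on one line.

Answer: 1000110101100001011

Derivation:
Start: bits=0000000000000000000
After insert 'ant': sets bits 4 5 -> bits=0000110000000000000
After insert 'yak': sets bits 5 10 -> bits=0000110000100000000
After insert 'dog': sets bits 15 18 -> bits=0000110000100001001
After insert 'jay': sets bits 4 7 -> bits=0000110100100001001
After insert 'cow': sets bits 15 17 -> bits=0000110100100001011
After insert 'owl': sets bits 0 9 -> bits=1000110101100001011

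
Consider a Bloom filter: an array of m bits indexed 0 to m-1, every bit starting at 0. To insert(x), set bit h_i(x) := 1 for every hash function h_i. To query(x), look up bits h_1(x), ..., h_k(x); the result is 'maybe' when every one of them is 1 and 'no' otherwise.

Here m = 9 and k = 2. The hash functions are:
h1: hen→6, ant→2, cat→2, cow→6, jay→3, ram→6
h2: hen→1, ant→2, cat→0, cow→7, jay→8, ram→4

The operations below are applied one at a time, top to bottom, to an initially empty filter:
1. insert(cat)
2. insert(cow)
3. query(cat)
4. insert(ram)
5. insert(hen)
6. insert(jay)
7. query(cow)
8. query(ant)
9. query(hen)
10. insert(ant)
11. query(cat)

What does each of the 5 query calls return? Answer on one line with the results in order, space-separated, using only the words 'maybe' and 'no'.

Answer: maybe maybe maybe maybe maybe

Derivation:
Start: bits=000000000
Op 1: insert cat -> sets bits 0 2 -> bits=101000000
Op 2: insert cow -> sets bits 6 7 -> bits=101000110
Op 3: query cat -> checks bit0=1, bit2=1 (all 1) -> maybe
Op 4: insert ram -> sets bits 4 6 -> bits=101010110
Op 5: insert hen -> sets bits 1 6 -> bits=111010110
Op 6: insert jay -> sets bits 3 8 -> bits=111110111
Op 7: query cow -> checks bit6=1, bit7=1 (all 1) -> maybe
Op 8: query ant -> checks bit2=1 (all 1) -> maybe
Op 9: query hen -> checks bit1=1, bit6=1 (all 1) -> maybe
Op 10: insert ant -> sets bits 2 -> bits=111110111
Op 11: query cat -> checks bit0=1, bit2=1 (all 1) -> maybe
Query results in order: maybe maybe maybe maybe maybe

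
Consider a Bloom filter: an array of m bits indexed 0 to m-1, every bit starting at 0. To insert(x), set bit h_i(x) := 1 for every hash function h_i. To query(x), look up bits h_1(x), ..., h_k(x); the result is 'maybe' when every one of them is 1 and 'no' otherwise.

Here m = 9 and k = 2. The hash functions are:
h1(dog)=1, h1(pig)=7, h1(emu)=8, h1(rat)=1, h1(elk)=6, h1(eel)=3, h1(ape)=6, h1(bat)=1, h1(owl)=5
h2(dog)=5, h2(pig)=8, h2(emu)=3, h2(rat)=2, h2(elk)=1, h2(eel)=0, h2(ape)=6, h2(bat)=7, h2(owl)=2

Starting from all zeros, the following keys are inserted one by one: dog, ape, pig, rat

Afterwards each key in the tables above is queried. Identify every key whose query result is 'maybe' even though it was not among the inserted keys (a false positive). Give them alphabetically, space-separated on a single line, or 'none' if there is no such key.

Answer: bat elk owl

Derivation:
Start: bits=000000000
After insert 'dog': sets bits 1 5 -> bits=010001000
After insert 'ape': sets bits 6 -> bits=010001100
After insert 'pig': sets bits 7 8 -> bits=010001111
After insert 'rat': sets bits 1 2 -> bits=011001111
Not inserted: bat eel elk emu owl — query each against bits=011001111:
query bat: checks bit1=1, bit7=1 (all 1) -> maybe => FALSE POSITIVE
query eel: checks bit0=0, bit3=0 (has a 0) -> no => not a false positive
query elk: checks bit1=1, bit6=1 (all 1) -> maybe => FALSE POSITIVE
query emu: checks bit3=0, bit8=1 (has a 0) -> no => not a false positive
query owl: checks bit2=1, bit5=1 (all 1) -> maybe => FALSE POSITIVE
False positives (alphabetical): bat elk owl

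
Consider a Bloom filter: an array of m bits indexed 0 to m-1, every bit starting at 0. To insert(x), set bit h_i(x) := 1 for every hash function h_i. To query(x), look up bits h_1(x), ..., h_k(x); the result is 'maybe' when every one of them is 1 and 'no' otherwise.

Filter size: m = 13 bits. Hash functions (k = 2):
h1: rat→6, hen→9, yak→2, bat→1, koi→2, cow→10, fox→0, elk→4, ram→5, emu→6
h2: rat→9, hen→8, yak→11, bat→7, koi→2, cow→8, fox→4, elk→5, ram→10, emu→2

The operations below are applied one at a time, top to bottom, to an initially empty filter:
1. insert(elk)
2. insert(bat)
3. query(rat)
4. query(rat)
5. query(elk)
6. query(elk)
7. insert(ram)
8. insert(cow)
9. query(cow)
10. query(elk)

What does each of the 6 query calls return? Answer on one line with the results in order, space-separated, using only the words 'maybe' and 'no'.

Answer: no no maybe maybe maybe maybe

Derivation:
Start: bits=0000000000000
Op 1: insert elk -> sets bits 4 5 -> bits=0000110000000
Op 2: insert bat -> sets bits 1 7 -> bits=0100110100000
Op 3: query rat -> checks bit6=0, bit9=0 (has a 0) -> no
Op 4: query rat -> checks bit6=0, bit9=0 (has a 0) -> no
Op 5: query elk -> checks bit4=1, bit5=1 (all 1) -> maybe
Op 6: query elk -> checks bit4=1, bit5=1 (all 1) -> maybe
Op 7: insert ram -> sets bits 5 10 -> bits=0100110100100
Op 8: insert cow -> sets bits 8 10 -> bits=0100110110100
Op 9: query cow -> checks bit8=1, bit10=1 (all 1) -> maybe
Op 10: query elk -> checks bit4=1, bit5=1 (all 1) -> maybe
Query results in order: no no maybe maybe maybe maybe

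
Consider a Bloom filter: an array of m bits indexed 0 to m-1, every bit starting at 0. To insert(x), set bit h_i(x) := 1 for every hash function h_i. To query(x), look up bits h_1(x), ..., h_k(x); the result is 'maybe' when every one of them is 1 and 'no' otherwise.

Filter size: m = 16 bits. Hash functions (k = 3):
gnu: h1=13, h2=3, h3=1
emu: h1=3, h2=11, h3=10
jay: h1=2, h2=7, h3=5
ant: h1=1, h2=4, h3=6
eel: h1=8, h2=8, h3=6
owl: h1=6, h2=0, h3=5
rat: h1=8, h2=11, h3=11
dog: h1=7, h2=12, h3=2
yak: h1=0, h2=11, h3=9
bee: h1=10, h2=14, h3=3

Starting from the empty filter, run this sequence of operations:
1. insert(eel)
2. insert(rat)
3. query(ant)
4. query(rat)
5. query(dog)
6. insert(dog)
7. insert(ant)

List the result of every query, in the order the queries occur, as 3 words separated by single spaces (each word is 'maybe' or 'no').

Answer: no maybe no

Derivation:
Start: bits=0000000000000000
Op 1: insert eel -> sets bits 6 8 -> bits=0000001010000000
Op 2: insert rat -> sets bits 8 11 -> bits=0000001010010000
Op 3: query ant -> checks bit1=0, bit4=0, bit6=1 (has a 0) -> no
Op 4: query rat -> checks bit8=1, bit11=1 (all 1) -> maybe
Op 5: query dog -> checks bit2=0, bit7=0, bit12=0 (has a 0) -> no
Op 6: insert dog -> sets bits 2 7 12 -> bits=0010001110011000
Op 7: insert ant -> sets bits 1 4 6 -> bits=0110101110011000
Query results in order: no maybe no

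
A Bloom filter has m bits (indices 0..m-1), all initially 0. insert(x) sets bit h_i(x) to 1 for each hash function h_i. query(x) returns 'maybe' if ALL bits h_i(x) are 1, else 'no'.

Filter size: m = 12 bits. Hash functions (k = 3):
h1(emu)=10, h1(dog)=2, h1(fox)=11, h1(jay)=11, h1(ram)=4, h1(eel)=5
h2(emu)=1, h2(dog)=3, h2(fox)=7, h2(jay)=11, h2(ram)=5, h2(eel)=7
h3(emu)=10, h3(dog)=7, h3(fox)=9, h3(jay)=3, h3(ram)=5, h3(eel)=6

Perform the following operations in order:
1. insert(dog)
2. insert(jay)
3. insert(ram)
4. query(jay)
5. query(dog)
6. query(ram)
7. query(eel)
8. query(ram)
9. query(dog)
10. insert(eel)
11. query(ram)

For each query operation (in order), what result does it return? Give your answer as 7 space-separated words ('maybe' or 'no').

Start: bits=000000000000
Op 1: insert dog -> sets bits 2 3 7 -> bits=001100010000
Op 2: insert jay -> sets bits 3 11 -> bits=001100010001
Op 3: insert ram -> sets bits 4 5 -> bits=001111010001
Op 4: query jay -> checks bit3=1, bit11=1 (all 1) -> maybe
Op 5: query dog -> checks bit2=1, bit3=1, bit7=1 (all 1) -> maybe
Op 6: query ram -> checks bit4=1, bit5=1 (all 1) -> maybe
Op 7: query eel -> checks bit5=1, bit6=0, bit7=1 (has a 0) -> no
Op 8: query ram -> checks bit4=1, bit5=1 (all 1) -> maybe
Op 9: query dog -> checks bit2=1, bit3=1, bit7=1 (all 1) -> maybe
Op 10: insert eel -> sets bits 5 6 7 -> bits=001111110001
Op 11: query ram -> checks bit4=1, bit5=1 (all 1) -> maybe
Query results in order: maybe maybe maybe no maybe maybe maybe

Answer: maybe maybe maybe no maybe maybe maybe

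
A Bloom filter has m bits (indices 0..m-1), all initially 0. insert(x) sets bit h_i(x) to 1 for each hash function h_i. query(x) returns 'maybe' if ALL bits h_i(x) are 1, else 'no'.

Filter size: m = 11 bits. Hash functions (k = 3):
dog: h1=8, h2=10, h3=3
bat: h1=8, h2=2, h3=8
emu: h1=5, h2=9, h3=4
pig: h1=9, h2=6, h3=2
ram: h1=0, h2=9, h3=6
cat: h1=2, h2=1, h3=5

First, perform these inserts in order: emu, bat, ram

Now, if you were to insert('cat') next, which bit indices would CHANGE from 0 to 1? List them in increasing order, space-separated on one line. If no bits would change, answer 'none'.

Start: bits=00000000000
After insert 'emu': sets bits 4 5 9 -> bits=00001100010
After insert 'bat': sets bits 2 8 -> bits=00101100110
After insert 'ram': sets bits 0 6 9 -> bits=10101110110
insert 'cat' would touch bits 1 2 5; currently bit1=0, bit2=1, bit5=1
Bits that are 0 among those (would change 0->1): 1

Answer: 1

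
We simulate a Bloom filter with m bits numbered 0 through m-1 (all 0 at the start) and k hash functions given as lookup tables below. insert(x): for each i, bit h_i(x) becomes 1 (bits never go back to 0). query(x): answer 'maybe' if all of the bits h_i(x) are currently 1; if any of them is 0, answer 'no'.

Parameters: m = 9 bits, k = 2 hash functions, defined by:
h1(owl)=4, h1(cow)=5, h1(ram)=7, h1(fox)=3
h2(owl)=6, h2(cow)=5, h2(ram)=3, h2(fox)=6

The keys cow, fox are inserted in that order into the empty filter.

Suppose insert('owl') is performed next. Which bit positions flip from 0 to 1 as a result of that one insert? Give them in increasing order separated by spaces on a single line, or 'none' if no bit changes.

Start: bits=000000000
After insert 'cow': sets bits 5 -> bits=000001000
After insert 'fox': sets bits 3 6 -> bits=000101100
insert 'owl' would touch bits 4 6; currently bit4=0, bit6=1
Bits that are 0 among those (would change 0->1): 4

Answer: 4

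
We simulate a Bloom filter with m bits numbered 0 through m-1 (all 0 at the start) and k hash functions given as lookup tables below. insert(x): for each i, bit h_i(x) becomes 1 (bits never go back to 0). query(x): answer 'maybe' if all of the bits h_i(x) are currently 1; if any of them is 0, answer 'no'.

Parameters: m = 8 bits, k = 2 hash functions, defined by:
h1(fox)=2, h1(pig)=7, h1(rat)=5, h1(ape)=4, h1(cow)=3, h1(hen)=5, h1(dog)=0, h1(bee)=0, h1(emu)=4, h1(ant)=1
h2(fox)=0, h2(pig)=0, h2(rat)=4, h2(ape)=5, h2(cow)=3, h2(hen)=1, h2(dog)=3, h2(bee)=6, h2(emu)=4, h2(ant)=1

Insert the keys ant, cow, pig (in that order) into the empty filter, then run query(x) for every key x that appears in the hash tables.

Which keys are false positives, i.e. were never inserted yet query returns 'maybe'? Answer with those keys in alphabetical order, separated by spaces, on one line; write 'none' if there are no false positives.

Start: bits=00000000
After insert 'ant': sets bits 1 -> bits=01000000
After insert 'cow': sets bits 3 -> bits=01010000
After insert 'pig': sets bits 0 7 -> bits=11010001
Not inserted: ape bee dog emu fox hen rat — query each against bits=11010001:
query ape: checks bit4=0, bit5=0 (has a 0) -> no => not a false positive
query bee: checks bit0=1, bit6=0 (has a 0) -> no => not a false positive
query dog: checks bit0=1, bit3=1 (all 1) -> maybe => FALSE POSITIVE
query emu: checks bit4=0 (has a 0) -> no => not a false positive
query fox: checks bit0=1, bit2=0 (has a 0) -> no => not a false positive
query hen: checks bit1=1, bit5=0 (has a 0) -> no => not a false positive
query rat: checks bit4=0, bit5=0 (has a 0) -> no => not a false positive
False positives (alphabetical): dog

Answer: dog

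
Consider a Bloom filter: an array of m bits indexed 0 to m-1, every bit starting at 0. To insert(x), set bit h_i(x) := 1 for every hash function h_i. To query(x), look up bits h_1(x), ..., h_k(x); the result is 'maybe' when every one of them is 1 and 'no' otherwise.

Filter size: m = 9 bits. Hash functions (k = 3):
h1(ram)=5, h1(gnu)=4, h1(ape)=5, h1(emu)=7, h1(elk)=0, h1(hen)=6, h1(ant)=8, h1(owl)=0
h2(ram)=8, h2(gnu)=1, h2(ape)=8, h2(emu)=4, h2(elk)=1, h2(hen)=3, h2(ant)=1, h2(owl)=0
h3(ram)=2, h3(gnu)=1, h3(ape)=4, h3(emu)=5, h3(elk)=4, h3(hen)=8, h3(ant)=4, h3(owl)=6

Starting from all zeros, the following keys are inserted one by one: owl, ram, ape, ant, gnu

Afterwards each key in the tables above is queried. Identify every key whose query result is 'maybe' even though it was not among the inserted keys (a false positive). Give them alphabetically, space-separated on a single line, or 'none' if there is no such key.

Answer: elk

Derivation:
Start: bits=000000000
After insert 'owl': sets bits 0 6 -> bits=100000100
After insert 'ram': sets bits 2 5 8 -> bits=101001101
After insert 'ape': sets bits 4 5 8 -> bits=101011101
After insert 'ant': sets bits 1 4 8 -> bits=111011101
After insert 'gnu': sets bits 1 4 -> bits=111011101
Not inserted: elk emu hen — query each against bits=111011101:
query elk: checks bit0=1, bit1=1, bit4=1 (all 1) -> maybe => FALSE POSITIVE
query emu: checks bit4=1, bit5=1, bit7=0 (has a 0) -> no => not a false positive
query hen: checks bit3=0, bit6=1, bit8=1 (has a 0) -> no => not a false positive
False positives (alphabetical): elk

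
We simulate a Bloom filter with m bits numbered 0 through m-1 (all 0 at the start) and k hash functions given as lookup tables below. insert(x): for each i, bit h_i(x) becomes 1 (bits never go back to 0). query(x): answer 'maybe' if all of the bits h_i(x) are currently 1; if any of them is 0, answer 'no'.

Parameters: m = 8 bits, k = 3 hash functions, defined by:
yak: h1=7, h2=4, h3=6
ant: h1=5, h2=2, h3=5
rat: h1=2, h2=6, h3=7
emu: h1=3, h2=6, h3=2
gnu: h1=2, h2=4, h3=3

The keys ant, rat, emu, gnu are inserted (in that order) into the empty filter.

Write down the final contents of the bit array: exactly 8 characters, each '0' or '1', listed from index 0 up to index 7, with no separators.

Start: bits=00000000
After insert 'ant': sets bits 2 5 -> bits=00100100
After insert 'rat': sets bits 2 6 7 -> bits=00100111
After insert 'emu': sets bits 2 3 6 -> bits=00110111
After insert 'gnu': sets bits 2 3 4 -> bits=00111111

Answer: 00111111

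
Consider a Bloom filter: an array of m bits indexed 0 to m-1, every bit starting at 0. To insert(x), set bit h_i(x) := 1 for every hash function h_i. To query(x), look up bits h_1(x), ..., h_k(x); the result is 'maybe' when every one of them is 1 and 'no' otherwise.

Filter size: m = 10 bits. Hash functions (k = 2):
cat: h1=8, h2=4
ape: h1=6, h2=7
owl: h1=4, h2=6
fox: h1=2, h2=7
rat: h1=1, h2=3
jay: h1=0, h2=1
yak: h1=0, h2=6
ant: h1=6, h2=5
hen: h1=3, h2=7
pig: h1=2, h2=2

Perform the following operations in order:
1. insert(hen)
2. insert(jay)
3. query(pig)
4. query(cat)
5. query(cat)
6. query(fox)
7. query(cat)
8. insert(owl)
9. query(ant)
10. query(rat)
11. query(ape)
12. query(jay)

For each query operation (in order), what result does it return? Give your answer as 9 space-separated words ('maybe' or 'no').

Answer: no no no no no no maybe maybe maybe

Derivation:
Start: bits=0000000000
Op 1: insert hen -> sets bits 3 7 -> bits=0001000100
Op 2: insert jay -> sets bits 0 1 -> bits=1101000100
Op 3: query pig -> checks bit2=0 (has a 0) -> no
Op 4: query cat -> checks bit4=0, bit8=0 (has a 0) -> no
Op 5: query cat -> checks bit4=0, bit8=0 (has a 0) -> no
Op 6: query fox -> checks bit2=0, bit7=1 (has a 0) -> no
Op 7: query cat -> checks bit4=0, bit8=0 (has a 0) -> no
Op 8: insert owl -> sets bits 4 6 -> bits=1101101100
Op 9: query ant -> checks bit5=0, bit6=1 (has a 0) -> no
Op 10: query rat -> checks bit1=1, bit3=1 (all 1) -> maybe
Op 11: query ape -> checks bit6=1, bit7=1 (all 1) -> maybe
Op 12: query jay -> checks bit0=1, bit1=1 (all 1) -> maybe
Query results in order: no no no no no no maybe maybe maybe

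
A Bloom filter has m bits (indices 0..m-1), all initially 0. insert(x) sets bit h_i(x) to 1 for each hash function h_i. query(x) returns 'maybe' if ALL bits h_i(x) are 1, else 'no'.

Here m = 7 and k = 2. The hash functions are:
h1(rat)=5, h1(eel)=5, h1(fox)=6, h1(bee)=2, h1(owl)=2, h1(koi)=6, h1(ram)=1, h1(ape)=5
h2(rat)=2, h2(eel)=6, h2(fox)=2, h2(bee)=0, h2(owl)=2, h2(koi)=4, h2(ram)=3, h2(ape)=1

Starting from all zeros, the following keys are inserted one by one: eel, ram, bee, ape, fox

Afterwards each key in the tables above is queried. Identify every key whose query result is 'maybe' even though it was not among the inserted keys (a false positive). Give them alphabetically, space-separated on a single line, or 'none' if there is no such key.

Answer: owl rat

Derivation:
Start: bits=0000000
After insert 'eel': sets bits 5 6 -> bits=0000011
After insert 'ram': sets bits 1 3 -> bits=0101011
After insert 'bee': sets bits 0 2 -> bits=1111011
After insert 'ape': sets bits 1 5 -> bits=1111011
After insert 'fox': sets bits 2 6 -> bits=1111011
Not inserted: koi owl rat — query each against bits=1111011:
query koi: checks bit4=0, bit6=1 (has a 0) -> no => not a false positive
query owl: checks bit2=1 (all 1) -> maybe => FALSE POSITIVE
query rat: checks bit2=1, bit5=1 (all 1) -> maybe => FALSE POSITIVE
False positives (alphabetical): owl rat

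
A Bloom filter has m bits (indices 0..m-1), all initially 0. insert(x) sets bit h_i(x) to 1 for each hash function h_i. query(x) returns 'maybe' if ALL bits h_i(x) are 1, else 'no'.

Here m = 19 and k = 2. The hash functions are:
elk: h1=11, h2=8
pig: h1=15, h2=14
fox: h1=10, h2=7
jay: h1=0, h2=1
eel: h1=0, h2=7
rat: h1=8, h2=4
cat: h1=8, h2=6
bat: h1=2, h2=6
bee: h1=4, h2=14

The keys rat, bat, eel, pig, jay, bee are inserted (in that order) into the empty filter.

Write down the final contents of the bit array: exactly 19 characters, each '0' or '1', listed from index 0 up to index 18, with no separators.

Answer: 1110101110000011000

Derivation:
Start: bits=0000000000000000000
After insert 'rat': sets bits 4 8 -> bits=0000100010000000000
After insert 'bat': sets bits 2 6 -> bits=0010101010000000000
After insert 'eel': sets bits 0 7 -> bits=1010101110000000000
After insert 'pig': sets bits 14 15 -> bits=1010101110000011000
After insert 'jay': sets bits 0 1 -> bits=1110101110000011000
After insert 'bee': sets bits 4 14 -> bits=1110101110000011000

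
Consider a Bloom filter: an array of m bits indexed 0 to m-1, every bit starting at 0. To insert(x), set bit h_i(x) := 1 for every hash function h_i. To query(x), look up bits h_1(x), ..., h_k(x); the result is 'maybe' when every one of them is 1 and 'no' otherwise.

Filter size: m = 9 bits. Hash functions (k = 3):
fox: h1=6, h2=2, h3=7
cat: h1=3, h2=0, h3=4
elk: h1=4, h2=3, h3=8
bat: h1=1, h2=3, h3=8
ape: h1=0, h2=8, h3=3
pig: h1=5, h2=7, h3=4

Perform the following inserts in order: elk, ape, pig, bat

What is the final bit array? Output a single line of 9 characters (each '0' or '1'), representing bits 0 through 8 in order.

Answer: 110111011

Derivation:
Start: bits=000000000
After insert 'elk': sets bits 3 4 8 -> bits=000110001
After insert 'ape': sets bits 0 3 8 -> bits=100110001
After insert 'pig': sets bits 4 5 7 -> bits=100111011
After insert 'bat': sets bits 1 3 8 -> bits=110111011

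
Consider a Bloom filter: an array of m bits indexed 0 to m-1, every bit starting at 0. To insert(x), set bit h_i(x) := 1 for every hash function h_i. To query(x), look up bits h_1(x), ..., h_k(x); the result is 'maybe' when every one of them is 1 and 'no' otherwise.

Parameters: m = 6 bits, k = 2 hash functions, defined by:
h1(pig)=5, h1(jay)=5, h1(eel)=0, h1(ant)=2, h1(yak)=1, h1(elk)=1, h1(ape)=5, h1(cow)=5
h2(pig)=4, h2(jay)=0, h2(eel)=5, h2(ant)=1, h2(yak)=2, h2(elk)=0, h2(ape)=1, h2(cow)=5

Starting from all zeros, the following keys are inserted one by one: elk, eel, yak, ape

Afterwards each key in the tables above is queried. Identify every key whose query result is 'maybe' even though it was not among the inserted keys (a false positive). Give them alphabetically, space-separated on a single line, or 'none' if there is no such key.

Start: bits=000000
After insert 'elk': sets bits 0 1 -> bits=110000
After insert 'eel': sets bits 0 5 -> bits=110001
After insert 'yak': sets bits 1 2 -> bits=111001
After insert 'ape': sets bits 1 5 -> bits=111001
Not inserted: ant cow jay pig — query each against bits=111001:
query ant: checks bit1=1, bit2=1 (all 1) -> maybe => FALSE POSITIVE
query cow: checks bit5=1 (all 1) -> maybe => FALSE POSITIVE
query jay: checks bit0=1, bit5=1 (all 1) -> maybe => FALSE POSITIVE
query pig: checks bit4=0, bit5=1 (has a 0) -> no => not a false positive
False positives (alphabetical): ant cow jay

Answer: ant cow jay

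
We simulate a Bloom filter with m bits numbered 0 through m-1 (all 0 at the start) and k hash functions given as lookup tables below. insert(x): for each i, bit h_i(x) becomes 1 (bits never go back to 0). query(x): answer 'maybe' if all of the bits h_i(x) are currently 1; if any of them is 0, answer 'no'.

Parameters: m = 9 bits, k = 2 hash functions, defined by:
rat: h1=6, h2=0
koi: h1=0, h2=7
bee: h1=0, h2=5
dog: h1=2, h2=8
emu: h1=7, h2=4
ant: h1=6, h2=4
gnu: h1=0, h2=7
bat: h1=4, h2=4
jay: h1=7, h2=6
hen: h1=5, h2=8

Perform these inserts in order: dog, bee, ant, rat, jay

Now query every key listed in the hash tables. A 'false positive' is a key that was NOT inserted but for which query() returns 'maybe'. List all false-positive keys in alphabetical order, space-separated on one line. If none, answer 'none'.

Answer: bat emu gnu hen koi

Derivation:
Start: bits=000000000
After insert 'dog': sets bits 2 8 -> bits=001000001
After insert 'bee': sets bits 0 5 -> bits=101001001
After insert 'ant': sets bits 4 6 -> bits=101011101
After insert 'rat': sets bits 0 6 -> bits=101011101
After insert 'jay': sets bits 6 7 -> bits=101011111
Not inserted: bat emu gnu hen koi — query each against bits=101011111:
query bat: checks bit4=1 (all 1) -> maybe => FALSE POSITIVE
query emu: checks bit4=1, bit7=1 (all 1) -> maybe => FALSE POSITIVE
query gnu: checks bit0=1, bit7=1 (all 1) -> maybe => FALSE POSITIVE
query hen: checks bit5=1, bit8=1 (all 1) -> maybe => FALSE POSITIVE
query koi: checks bit0=1, bit7=1 (all 1) -> maybe => FALSE POSITIVE
False positives (alphabetical): bat emu gnu hen koi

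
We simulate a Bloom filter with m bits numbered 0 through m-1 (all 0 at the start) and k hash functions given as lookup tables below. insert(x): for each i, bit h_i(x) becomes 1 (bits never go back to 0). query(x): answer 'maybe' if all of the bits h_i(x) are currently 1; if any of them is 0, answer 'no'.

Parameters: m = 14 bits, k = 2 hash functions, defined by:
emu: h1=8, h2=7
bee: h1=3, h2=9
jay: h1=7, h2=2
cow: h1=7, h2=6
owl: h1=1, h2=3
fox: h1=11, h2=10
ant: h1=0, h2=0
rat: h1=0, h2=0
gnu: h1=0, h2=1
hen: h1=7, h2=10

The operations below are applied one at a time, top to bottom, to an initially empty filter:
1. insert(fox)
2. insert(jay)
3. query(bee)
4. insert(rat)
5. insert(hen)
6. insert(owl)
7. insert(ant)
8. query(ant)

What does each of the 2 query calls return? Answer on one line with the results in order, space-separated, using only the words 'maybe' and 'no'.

Answer: no maybe

Derivation:
Start: bits=00000000000000
Op 1: insert fox -> sets bits 10 11 -> bits=00000000001100
Op 2: insert jay -> sets bits 2 7 -> bits=00100001001100
Op 3: query bee -> checks bit3=0, bit9=0 (has a 0) -> no
Op 4: insert rat -> sets bits 0 -> bits=10100001001100
Op 5: insert hen -> sets bits 7 10 -> bits=10100001001100
Op 6: insert owl -> sets bits 1 3 -> bits=11110001001100
Op 7: insert ant -> sets bits 0 -> bits=11110001001100
Op 8: query ant -> checks bit0=1 (all 1) -> maybe
Query results in order: no maybe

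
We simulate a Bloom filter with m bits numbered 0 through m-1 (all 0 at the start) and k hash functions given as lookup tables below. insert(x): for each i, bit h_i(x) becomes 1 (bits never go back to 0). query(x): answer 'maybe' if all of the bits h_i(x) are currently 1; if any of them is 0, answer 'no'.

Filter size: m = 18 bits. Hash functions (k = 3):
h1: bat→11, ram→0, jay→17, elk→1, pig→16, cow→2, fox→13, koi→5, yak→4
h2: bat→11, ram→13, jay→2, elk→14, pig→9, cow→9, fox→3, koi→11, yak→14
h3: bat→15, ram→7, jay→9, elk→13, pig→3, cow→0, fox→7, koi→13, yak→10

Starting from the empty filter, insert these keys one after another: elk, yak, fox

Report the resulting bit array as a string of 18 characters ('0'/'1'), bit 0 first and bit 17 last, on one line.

Answer: 010110010010011000

Derivation:
Start: bits=000000000000000000
After insert 'elk': sets bits 1 13 14 -> bits=010000000000011000
After insert 'yak': sets bits 4 10 14 -> bits=010010000010011000
After insert 'fox': sets bits 3 7 13 -> bits=010110010010011000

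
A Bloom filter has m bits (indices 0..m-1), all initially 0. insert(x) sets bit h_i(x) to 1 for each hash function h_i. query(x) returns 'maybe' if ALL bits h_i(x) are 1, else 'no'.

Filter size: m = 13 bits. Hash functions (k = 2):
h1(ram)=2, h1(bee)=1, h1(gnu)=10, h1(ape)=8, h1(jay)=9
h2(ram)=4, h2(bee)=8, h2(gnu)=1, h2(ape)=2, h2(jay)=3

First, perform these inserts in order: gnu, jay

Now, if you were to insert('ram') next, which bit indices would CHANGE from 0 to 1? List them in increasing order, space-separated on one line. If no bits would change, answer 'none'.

Answer: 2 4

Derivation:
Start: bits=0000000000000
After insert 'gnu': sets bits 1 10 -> bits=0100000000100
After insert 'jay': sets bits 3 9 -> bits=0101000001100
insert 'ram' would touch bits 2 4; currently bit2=0, bit4=0
Bits that are 0 among those (would change 0->1): 2 4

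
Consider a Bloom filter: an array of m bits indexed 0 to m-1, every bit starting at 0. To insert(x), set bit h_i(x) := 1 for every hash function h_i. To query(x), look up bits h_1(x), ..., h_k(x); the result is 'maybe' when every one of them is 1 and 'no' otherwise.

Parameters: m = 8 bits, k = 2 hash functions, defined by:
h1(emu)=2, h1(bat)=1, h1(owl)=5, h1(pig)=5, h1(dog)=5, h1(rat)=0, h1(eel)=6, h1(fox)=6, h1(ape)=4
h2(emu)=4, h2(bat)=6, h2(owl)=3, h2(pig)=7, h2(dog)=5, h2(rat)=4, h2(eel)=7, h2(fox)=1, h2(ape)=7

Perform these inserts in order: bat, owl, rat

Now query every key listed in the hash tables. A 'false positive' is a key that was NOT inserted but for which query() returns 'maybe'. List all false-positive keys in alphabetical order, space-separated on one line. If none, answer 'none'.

Start: bits=00000000
After insert 'bat': sets bits 1 6 -> bits=01000010
After insert 'owl': sets bits 3 5 -> bits=01010110
After insert 'rat': sets bits 0 4 -> bits=11011110
Not inserted: ape dog eel emu fox pig — query each against bits=11011110:
query ape: checks bit4=1, bit7=0 (has a 0) -> no => not a false positive
query dog: checks bit5=1 (all 1) -> maybe => FALSE POSITIVE
query eel: checks bit6=1, bit7=0 (has a 0) -> no => not a false positive
query emu: checks bit2=0, bit4=1 (has a 0) -> no => not a false positive
query fox: checks bit1=1, bit6=1 (all 1) -> maybe => FALSE POSITIVE
query pig: checks bit5=1, bit7=0 (has a 0) -> no => not a false positive
False positives (alphabetical): dog fox

Answer: dog fox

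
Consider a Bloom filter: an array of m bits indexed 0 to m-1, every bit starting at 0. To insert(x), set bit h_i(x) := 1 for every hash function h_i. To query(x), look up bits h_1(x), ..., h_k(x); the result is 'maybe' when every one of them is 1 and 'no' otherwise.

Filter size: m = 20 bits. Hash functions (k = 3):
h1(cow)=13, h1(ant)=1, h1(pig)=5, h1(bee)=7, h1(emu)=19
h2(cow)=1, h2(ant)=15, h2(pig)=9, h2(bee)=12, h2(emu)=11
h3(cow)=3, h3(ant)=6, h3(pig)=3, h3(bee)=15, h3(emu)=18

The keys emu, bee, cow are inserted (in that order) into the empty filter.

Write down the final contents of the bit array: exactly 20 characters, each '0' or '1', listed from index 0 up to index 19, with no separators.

Start: bits=00000000000000000000
After insert 'emu': sets bits 11 18 19 -> bits=00000000000100000011
After insert 'bee': sets bits 7 12 15 -> bits=00000001000110010011
After insert 'cow': sets bits 1 3 13 -> bits=01010001000111010011

Answer: 01010001000111010011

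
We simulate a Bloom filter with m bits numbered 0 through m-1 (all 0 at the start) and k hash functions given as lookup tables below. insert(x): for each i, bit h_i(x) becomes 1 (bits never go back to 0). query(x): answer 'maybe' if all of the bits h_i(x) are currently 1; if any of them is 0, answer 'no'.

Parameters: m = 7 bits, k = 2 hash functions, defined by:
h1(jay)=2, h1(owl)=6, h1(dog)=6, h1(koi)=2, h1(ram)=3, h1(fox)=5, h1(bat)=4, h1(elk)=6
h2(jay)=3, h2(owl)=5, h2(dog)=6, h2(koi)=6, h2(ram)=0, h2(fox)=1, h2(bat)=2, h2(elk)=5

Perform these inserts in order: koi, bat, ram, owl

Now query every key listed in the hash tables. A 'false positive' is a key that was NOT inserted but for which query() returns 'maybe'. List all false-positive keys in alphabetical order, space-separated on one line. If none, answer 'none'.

Start: bits=0000000
After insert 'koi': sets bits 2 6 -> bits=0010001
After insert 'bat': sets bits 2 4 -> bits=0010101
After insert 'ram': sets bits 0 3 -> bits=1011101
After insert 'owl': sets bits 5 6 -> bits=1011111
Not inserted: dog elk fox jay — query each against bits=1011111:
query dog: checks bit6=1 (all 1) -> maybe => FALSE POSITIVE
query elk: checks bit5=1, bit6=1 (all 1) -> maybe => FALSE POSITIVE
query fox: checks bit1=0, bit5=1 (has a 0) -> no => not a false positive
query jay: checks bit2=1, bit3=1 (all 1) -> maybe => FALSE POSITIVE
False positives (alphabetical): dog elk jay

Answer: dog elk jay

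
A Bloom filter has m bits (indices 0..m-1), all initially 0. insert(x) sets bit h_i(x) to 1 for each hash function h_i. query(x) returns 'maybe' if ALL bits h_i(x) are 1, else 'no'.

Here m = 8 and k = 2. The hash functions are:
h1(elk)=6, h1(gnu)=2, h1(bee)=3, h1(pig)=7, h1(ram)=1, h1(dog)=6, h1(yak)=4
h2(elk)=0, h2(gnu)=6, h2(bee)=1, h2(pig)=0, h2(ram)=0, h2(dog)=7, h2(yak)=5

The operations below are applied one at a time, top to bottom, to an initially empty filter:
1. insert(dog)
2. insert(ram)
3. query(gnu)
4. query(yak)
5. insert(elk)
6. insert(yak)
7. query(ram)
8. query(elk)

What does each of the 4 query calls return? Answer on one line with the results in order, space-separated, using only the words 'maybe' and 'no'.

Start: bits=00000000
Op 1: insert dog -> sets bits 6 7 -> bits=00000011
Op 2: insert ram -> sets bits 0 1 -> bits=11000011
Op 3: query gnu -> checks bit2=0, bit6=1 (has a 0) -> no
Op 4: query yak -> checks bit4=0, bit5=0 (has a 0) -> no
Op 5: insert elk -> sets bits 0 6 -> bits=11000011
Op 6: insert yak -> sets bits 4 5 -> bits=11001111
Op 7: query ram -> checks bit0=1, bit1=1 (all 1) -> maybe
Op 8: query elk -> checks bit0=1, bit6=1 (all 1) -> maybe
Query results in order: no no maybe maybe

Answer: no no maybe maybe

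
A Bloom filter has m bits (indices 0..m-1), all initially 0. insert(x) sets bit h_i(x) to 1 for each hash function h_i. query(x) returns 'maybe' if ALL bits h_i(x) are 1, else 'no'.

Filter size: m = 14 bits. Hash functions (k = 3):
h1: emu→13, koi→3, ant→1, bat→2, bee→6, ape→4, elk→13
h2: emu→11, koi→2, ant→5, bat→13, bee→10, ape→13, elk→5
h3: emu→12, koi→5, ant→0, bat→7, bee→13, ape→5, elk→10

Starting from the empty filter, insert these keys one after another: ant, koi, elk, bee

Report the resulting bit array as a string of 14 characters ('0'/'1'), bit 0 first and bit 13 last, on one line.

Answer: 11110110001001

Derivation:
Start: bits=00000000000000
After insert 'ant': sets bits 0 1 5 -> bits=11000100000000
After insert 'koi': sets bits 2 3 5 -> bits=11110100000000
After insert 'elk': sets bits 5 10 13 -> bits=11110100001001
After insert 'bee': sets bits 6 10 13 -> bits=11110110001001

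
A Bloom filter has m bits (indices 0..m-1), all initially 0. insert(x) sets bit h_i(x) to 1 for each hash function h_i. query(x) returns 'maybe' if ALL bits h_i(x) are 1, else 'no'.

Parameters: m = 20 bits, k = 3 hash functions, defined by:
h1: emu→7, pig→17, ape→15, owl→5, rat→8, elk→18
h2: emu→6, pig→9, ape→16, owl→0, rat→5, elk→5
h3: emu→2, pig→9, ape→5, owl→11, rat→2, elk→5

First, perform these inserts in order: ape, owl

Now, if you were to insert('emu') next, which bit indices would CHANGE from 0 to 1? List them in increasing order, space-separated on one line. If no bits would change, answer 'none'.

Start: bits=00000000000000000000
After insert 'ape': sets bits 5 15 16 -> bits=00000100000000011000
After insert 'owl': sets bits 0 5 11 -> bits=10000100000100011000
insert 'emu' would touch bits 2 6 7; currently bit2=0, bit6=0, bit7=0
Bits that are 0 among those (would change 0->1): 2 6 7

Answer: 2 6 7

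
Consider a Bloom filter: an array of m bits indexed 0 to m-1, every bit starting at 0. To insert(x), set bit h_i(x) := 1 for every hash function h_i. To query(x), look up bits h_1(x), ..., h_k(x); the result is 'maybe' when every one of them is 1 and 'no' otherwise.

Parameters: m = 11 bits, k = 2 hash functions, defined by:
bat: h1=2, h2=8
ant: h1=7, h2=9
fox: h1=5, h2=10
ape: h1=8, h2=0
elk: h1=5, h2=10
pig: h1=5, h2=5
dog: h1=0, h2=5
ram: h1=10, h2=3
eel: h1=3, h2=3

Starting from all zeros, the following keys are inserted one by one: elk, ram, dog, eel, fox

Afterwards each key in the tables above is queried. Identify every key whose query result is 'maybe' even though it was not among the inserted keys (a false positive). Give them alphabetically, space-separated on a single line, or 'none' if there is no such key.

Answer: pig

Derivation:
Start: bits=00000000000
After insert 'elk': sets bits 5 10 -> bits=00000100001
After insert 'ram': sets bits 3 10 -> bits=00010100001
After insert 'dog': sets bits 0 5 -> bits=10010100001
After insert 'eel': sets bits 3 -> bits=10010100001
After insert 'fox': sets bits 5 10 -> bits=10010100001
Not inserted: ant ape bat pig — query each against bits=10010100001:
query ant: checks bit7=0, bit9=0 (has a 0) -> no => not a false positive
query ape: checks bit0=1, bit8=0 (has a 0) -> no => not a false positive
query bat: checks bit2=0, bit8=0 (has a 0) -> no => not a false positive
query pig: checks bit5=1 (all 1) -> maybe => FALSE POSITIVE
False positives (alphabetical): pig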